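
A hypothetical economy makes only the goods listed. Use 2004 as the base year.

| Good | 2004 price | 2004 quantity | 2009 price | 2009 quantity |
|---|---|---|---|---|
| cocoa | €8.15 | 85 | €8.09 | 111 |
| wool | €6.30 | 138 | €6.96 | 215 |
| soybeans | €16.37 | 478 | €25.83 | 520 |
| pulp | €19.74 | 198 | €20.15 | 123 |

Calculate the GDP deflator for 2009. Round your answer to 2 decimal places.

138.67

Nominal GDP 2009 = 8.09·111 + 6.96·215 + 25.83·520 + 20.15·123 = 18304.44.
Real GDP 2009 (at 2004 prices) = 8.15·111 + 6.30·215 + 16.37·520 + 19.74·123 = 13199.57.
Deflator = Nominal/Real × 100 = 18304.44/13199.57 × 100 = 138.675.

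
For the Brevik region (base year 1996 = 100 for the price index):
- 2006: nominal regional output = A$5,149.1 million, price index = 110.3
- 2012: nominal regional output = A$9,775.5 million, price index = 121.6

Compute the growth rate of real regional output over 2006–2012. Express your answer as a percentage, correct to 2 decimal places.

Deflate each year: 2006 → 5149.1/1.103 = 4668.27; 2012 → 9775.5/1.216 = 8039.06.
So real regional output changed by 8039.06/4668.27 − 1 = 0.7221, i.e. 72.21%.

72.21%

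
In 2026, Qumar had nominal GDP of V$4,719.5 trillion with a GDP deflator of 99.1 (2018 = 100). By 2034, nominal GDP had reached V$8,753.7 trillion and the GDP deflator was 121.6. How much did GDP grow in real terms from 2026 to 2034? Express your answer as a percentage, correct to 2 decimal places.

51.16%

Real GDP 2026 = 4719.5 / 0.991 = 4762.36.
Real GDP 2034 = 8753.7 / 1.216 = 7198.77.
Real growth = 7198.77 / 4762.36 − 1 = 0.5116.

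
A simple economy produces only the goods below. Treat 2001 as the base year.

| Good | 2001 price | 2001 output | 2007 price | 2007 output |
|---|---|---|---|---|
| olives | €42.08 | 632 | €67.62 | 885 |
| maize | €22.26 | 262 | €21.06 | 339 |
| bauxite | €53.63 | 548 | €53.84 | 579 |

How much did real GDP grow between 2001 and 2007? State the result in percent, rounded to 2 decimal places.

22.68%

Real GDP 2001 = Nominal GDP 2001 = 42.08·632 + 22.26·262 + 53.63·548 = 61815.92.
Real GDP 2007 (at 2001 prices) = 42.08·885 + 22.26·339 + 53.63·579 = 75838.71.
Real growth = 75838.71/61815.92 − 1 = 0.2268.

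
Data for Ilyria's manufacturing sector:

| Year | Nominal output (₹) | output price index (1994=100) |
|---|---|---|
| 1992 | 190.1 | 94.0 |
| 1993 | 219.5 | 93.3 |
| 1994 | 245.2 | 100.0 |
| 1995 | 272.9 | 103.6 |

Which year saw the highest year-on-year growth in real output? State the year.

1993: real = 219.5/0.933 = 235.26; growth vs 1992 (202.23) = 16.33%.
1994: real = 245.2/1.000 = 245.20; growth vs 1993 (235.26) = 4.23%.
1995: real = 272.9/1.036 = 263.42; growth vs 1994 (245.20) = 7.43%.

1993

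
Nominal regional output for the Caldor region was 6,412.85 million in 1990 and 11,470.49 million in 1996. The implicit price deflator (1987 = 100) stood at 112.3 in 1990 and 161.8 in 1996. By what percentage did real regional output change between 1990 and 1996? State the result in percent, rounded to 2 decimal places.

24.15%

Real regional output 1990 = 6412.85 / 1.123 = 5710.46.
Real regional output 1996 = 11470.49 / 1.618 = 7089.30.
Real growth = 7089.30 / 5710.46 − 1 = 0.2415.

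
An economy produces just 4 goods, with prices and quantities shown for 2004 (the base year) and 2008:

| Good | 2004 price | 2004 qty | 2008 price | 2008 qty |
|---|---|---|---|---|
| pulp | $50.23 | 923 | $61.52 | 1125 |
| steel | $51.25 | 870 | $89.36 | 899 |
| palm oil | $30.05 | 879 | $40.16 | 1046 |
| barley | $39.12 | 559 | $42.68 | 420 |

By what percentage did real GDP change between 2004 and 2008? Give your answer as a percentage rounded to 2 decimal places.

Real GDP 2004 = Nominal GDP 2004 = 50.23·923 + 51.25·870 + 30.05·879 + 39.12·559 = 139231.82.
Real GDP 2008 (at 2004 prices) = 50.23·1125 + 51.25·899 + 30.05·1046 + 39.12·420 = 150445.20.
Real growth = 150445.20/139231.82 − 1 = 0.0805.

8.05%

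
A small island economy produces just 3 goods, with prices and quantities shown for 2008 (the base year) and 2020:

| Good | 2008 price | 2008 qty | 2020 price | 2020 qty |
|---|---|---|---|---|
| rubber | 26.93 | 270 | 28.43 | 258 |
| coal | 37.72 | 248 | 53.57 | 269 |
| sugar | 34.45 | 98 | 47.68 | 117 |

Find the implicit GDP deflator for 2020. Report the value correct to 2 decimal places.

Nominal GDP 2020 = 28.43·258 + 53.57·269 + 47.68·117 = 27323.83.
Real GDP 2020 (at 2008 prices) = 26.93·258 + 37.72·269 + 34.45·117 = 21125.27.
Deflator = Nominal/Real × 100 = 27323.83/21125.27 × 100 = 129.342.

129.34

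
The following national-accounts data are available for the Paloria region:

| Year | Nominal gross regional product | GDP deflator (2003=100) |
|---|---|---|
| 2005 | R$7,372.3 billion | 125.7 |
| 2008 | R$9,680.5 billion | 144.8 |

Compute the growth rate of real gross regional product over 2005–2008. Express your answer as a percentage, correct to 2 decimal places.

13.99%

Deflate each year: 2005 → 7372.3/1.257 = 5865.00; 2008 → 9680.5/1.448 = 6685.43.
So real gross regional product changed by 6685.43/5865.00 − 1 = 0.1399, i.e. 13.99%.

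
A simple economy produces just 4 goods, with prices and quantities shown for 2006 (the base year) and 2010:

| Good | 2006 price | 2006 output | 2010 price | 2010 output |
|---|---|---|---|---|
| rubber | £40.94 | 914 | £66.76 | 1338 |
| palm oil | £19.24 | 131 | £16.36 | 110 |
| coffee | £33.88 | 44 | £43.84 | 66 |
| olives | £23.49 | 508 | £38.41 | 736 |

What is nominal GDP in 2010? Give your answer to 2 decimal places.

£122287.68

Nominal GDP 2010 = Σ (p_2010 × q_2010) = 66.76·1338 + 16.36·110 + 43.84·66 + 38.41·736 = 122287.68.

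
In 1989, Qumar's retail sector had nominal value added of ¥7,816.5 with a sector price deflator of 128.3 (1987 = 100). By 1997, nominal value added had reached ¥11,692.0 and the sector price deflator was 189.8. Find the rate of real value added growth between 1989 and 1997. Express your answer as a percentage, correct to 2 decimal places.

1.11%

Real value added 1989 = 7816.5 / 1.283 = 6092.36.
Real value added 1997 = 11692.0 / 1.898 = 6160.17.
Real growth = 6160.17 / 6092.36 − 1 = 0.0111.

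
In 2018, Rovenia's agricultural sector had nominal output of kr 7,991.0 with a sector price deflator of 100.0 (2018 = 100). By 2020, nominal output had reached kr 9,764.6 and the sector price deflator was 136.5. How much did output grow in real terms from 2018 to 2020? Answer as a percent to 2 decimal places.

Real output 2018 = 7991.0 / 1.000 = 7991.00.
Real output 2020 = 9764.6 / 1.365 = 7153.55.
Real growth = 7153.55 / 7991.00 − 1 = -0.1048.

-10.48%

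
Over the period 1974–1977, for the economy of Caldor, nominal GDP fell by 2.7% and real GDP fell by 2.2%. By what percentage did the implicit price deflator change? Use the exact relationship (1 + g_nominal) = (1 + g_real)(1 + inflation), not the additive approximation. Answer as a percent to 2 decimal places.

-0.51%

(1 + g_nom) = (1 + g_real)(1 + π), so π = 0.9730 / 0.9780 − 1 = -0.00511.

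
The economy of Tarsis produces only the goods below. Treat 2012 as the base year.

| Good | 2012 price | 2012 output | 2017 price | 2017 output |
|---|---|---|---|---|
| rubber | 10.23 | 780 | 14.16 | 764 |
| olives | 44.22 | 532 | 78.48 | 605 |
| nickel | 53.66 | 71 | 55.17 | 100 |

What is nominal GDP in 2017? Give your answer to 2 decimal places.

63815.64

Nominal GDP 2017 = Σ (p_2017 × q_2017) = 14.16·764 + 78.48·605 + 55.17·100 = 63815.64.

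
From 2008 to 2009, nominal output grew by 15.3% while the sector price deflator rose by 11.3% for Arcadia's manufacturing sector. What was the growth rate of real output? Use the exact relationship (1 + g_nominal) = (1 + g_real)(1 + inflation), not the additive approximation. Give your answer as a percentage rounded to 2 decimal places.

(1 + g_nom) = (1 + g_real)(1 + π), so g_real = 1.1530 / 1.1130 − 1 = 0.03594.

3.59%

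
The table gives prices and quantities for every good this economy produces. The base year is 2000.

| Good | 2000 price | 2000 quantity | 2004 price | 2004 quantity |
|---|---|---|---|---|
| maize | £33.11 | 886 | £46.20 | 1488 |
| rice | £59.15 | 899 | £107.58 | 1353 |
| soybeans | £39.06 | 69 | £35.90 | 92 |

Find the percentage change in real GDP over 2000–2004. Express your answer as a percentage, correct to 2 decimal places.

Real GDP 2000 = Nominal GDP 2000 = 33.11·886 + 59.15·899 + 39.06·69 = 85206.45.
Real GDP 2004 (at 2000 prices) = 33.11·1488 + 59.15·1353 + 39.06·92 = 132891.15.
Real growth = 132891.15/85206.45 − 1 = 0.5596.

55.96%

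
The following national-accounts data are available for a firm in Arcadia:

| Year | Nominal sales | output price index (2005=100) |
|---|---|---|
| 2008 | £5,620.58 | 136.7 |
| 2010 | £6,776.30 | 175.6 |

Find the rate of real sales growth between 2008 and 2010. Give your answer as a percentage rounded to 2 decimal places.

Deflate each year: 2008 → 5620.58/1.367 = 4111.62; 2010 → 6776.30/1.756 = 3858.94.
So real sales changed by 3858.94/4111.62 − 1 = -0.0615, i.e. -6.15%.

-6.15%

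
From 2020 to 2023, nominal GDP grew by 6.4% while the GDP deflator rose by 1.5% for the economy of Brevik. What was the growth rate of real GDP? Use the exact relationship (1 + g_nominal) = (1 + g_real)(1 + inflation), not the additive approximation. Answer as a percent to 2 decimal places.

4.83%

(1 + g_nom) = (1 + g_real)(1 + π), so g_real = 1.0640 / 1.0150 − 1 = 0.04828.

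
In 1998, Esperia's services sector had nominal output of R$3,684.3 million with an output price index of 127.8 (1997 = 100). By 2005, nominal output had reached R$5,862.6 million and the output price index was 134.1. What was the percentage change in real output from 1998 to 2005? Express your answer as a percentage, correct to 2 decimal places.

51.65%

Real output 1998 = 3684.3 / 1.278 = 2882.86.
Real output 2005 = 5862.6 / 1.341 = 4371.81.
Real growth = 4371.81 / 2882.86 − 1 = 0.5165.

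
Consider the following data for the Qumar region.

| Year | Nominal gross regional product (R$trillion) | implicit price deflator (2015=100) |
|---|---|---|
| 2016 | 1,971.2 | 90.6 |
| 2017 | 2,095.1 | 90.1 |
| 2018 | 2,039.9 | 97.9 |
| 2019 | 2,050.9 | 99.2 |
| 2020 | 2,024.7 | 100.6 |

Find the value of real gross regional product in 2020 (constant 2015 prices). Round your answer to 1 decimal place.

R$2,012.6 trillion

Real gross regional product 2020 = 2024.7 / 1.006 = 2012.62.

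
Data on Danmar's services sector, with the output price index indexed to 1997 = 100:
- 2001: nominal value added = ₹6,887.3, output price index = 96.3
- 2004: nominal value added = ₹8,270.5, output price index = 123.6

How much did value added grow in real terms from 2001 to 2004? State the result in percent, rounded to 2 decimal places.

Deflate each year: 2001 → 6887.3/0.963 = 7151.92; 2004 → 8270.5/1.236 = 6691.34.
So real value added changed by 6691.34/7151.92 − 1 = -0.0644, i.e. -6.44%.

-6.44%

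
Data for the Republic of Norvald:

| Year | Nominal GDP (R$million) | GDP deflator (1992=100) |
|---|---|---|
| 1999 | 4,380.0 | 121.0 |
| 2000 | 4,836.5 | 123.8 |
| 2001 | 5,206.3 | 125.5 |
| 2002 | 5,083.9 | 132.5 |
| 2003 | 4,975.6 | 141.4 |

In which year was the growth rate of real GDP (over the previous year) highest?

2000: real = 4836.5/1.238 = 3906.70; growth vs 1999 (3619.83) = 7.92%.
2001: real = 5206.3/1.255 = 4148.45; growth vs 2000 (3906.70) = 6.19%.
2002: real = 5083.9/1.325 = 3836.91; growth vs 2001 (4148.45) = -7.51%.
2003: real = 4975.6/1.414 = 3518.81; growth vs 2002 (3836.91) = -8.29%.

2000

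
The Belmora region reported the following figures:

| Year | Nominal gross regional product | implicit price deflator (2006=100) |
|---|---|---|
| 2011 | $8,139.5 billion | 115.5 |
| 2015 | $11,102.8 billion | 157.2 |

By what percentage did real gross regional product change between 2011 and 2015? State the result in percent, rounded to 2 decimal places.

0.22%

Deflate each year: 2011 → 8139.5/1.155 = 7047.19; 2015 → 11102.8/1.572 = 7062.85.
So real gross regional product changed by 7062.85/7047.19 − 1 = 0.0022, i.e. 0.22%.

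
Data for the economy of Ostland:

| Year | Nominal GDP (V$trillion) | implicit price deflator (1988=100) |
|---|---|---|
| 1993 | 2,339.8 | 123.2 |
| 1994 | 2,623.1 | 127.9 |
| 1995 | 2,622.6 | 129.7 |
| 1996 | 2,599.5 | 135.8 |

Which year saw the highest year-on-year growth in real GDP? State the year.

1994

1994: real = 2623.1/1.279 = 2050.90; growth vs 1993 (1899.19) = 7.99%.
1995: real = 2622.6/1.297 = 2022.05; growth vs 1994 (2050.90) = -1.41%.
1996: real = 2599.5/1.358 = 1914.21; growth vs 1995 (2022.05) = -5.33%.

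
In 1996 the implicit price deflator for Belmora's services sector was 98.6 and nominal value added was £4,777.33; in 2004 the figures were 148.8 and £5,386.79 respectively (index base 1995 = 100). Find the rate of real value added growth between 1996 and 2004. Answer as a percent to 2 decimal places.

Real value added 1996 = 4777.33 / 0.986 = 4845.16.
Real value added 2004 = 5386.79 / 1.488 = 3620.15.
Real growth = 3620.15 / 4845.16 − 1 = -0.2528.

-25.28%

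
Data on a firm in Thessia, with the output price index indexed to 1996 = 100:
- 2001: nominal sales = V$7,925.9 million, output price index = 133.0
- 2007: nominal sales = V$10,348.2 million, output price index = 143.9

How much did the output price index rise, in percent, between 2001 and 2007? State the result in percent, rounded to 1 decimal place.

Price-level change = 143.9 / 133.0 − 1 = 0.0820.

8.2%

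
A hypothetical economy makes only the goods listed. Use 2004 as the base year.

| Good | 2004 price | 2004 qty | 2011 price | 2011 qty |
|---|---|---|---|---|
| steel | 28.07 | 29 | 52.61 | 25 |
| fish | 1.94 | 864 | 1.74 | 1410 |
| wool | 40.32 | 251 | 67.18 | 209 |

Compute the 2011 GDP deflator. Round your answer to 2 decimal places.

150.11

Nominal GDP 2011 = 52.61·25 + 1.74·1410 + 67.18·209 = 17809.27.
Real GDP 2011 (at 2004 prices) = 28.07·25 + 1.94·1410 + 40.32·209 = 11864.03.
Deflator = Nominal/Real × 100 = 17809.27/11864.03 × 100 = 150.111.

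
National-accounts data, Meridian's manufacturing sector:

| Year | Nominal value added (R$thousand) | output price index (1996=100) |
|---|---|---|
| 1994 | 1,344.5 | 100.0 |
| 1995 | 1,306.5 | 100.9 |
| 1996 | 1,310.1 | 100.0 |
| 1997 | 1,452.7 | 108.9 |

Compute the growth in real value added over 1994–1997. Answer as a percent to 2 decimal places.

Real value added 1994 = 1344.5/1.000 = 1344.50.
Real value added 1997 = 1452.7/1.089 = 1333.98.
Change = 1333.98/1344.50 − 1 = -0.0078.

-0.78%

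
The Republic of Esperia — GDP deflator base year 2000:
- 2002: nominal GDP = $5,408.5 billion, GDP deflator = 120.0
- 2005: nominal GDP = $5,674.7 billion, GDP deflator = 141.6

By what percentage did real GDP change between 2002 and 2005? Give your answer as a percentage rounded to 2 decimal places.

Deflate each year: 2002 → 5408.5/1.200 = 4507.08; 2005 → 5674.7/1.416 = 4007.56.
So real GDP changed by 4007.56/4507.08 − 1 = -0.1108, i.e. -11.08%.

-11.08%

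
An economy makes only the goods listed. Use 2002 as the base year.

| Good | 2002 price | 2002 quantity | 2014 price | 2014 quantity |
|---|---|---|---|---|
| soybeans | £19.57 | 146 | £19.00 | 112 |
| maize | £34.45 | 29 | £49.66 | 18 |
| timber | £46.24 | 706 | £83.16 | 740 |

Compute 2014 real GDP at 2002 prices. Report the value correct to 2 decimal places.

£37029.54

Real GDP 2014 = Σ (p_2002 × q_2014) = 19.57·112 + 34.45·18 + 46.24·740 = 37029.54.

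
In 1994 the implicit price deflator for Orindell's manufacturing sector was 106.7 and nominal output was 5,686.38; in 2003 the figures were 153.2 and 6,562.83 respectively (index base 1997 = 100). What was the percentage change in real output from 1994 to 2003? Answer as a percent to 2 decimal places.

Deflate each year: 1994 → 5686.38/1.067 = 5329.32; 2003 → 6562.83/1.532 = 4283.83.
So real output changed by 4283.83/5329.32 − 1 = -0.1962, i.e. -19.62%.

-19.62%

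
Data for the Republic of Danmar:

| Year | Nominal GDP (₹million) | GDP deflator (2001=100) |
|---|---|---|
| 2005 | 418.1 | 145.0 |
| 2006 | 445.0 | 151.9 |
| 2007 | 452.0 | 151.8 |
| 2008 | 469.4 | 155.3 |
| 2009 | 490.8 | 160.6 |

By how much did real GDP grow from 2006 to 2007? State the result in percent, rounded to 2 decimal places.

Real GDP 2006 = 445.0/1.519 = 292.96.
Real GDP 2007 = 452.0/1.518 = 297.76.
Change = 297.76/292.96 − 1 = 0.0164.

1.64%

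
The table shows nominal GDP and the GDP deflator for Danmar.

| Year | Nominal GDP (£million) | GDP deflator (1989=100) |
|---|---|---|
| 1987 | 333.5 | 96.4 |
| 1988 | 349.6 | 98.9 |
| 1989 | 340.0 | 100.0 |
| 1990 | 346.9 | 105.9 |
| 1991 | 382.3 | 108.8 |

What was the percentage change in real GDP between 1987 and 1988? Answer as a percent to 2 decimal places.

Real GDP 1987 = 333.5/0.964 = 345.95.
Real GDP 1988 = 349.6/0.989 = 353.49.
Change = 353.49/345.95 − 1 = 0.0218.

2.18%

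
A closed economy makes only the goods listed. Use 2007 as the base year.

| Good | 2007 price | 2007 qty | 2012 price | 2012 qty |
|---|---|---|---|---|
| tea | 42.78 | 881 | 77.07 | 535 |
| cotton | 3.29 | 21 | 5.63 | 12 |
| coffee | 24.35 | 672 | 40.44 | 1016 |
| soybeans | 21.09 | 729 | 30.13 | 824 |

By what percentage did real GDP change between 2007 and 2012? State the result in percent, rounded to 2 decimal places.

-6.41%

Real GDP 2007 = Nominal GDP 2007 = 42.78·881 + 3.29·21 + 24.35·672 + 21.09·729 = 69496.08.
Real GDP 2012 (at 2007 prices) = 42.78·535 + 3.29·12 + 24.35·1016 + 21.09·824 = 65044.54.
Real growth = 65044.54/69496.08 − 1 = -0.0641.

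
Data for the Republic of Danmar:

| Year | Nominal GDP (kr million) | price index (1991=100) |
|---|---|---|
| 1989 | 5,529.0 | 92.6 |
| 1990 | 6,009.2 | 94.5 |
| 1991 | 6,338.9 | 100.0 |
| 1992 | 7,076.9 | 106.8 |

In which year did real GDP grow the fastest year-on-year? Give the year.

1990

1990: real = 6009.2/0.945 = 6358.94; growth vs 1989 (5970.84) = 6.50%.
1991: real = 6338.9/1.000 = 6338.90; growth vs 1990 (6358.94) = -0.32%.
1992: real = 7076.9/1.068 = 6626.31; growth vs 1991 (6338.90) = 4.53%.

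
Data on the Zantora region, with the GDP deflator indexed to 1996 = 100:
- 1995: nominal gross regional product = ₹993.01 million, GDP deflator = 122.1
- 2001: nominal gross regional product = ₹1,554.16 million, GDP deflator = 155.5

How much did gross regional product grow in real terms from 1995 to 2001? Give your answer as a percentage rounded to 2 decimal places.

22.89%

Deflate each year: 1995 → 993.01/1.221 = 813.28; 2001 → 1554.16/1.555 = 999.46.
So real gross regional product changed by 999.46/813.28 − 1 = 0.2289, i.e. 22.89%.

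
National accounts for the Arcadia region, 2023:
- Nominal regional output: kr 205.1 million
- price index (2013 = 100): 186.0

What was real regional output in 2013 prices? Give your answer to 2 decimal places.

kr 110.27 million

Real regional output = Nominal / (price index/100) = 205.1 / 1.860 = 110.27.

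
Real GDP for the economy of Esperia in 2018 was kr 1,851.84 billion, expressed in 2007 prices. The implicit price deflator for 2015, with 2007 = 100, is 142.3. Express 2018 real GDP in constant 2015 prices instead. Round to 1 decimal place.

kr 2,635.2 billion

Real GDP in 2015 prices = Real GDP in 2007 prices × (P_2015/P_2007) = 1851.84 × 1.423 = 2635.17.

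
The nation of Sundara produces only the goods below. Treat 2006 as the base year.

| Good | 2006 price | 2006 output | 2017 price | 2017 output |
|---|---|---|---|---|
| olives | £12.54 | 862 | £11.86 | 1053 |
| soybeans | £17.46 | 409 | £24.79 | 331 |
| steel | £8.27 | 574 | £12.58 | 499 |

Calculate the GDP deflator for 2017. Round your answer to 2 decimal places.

Nominal GDP 2017 = 11.86·1053 + 24.79·331 + 12.58·499 = 26971.49.
Real GDP 2017 (at 2006 prices) = 12.54·1053 + 17.46·331 + 8.27·499 = 23110.61.
Deflator = Nominal/Real × 100 = 26971.49/23110.61 × 100 = 116.706.

116.71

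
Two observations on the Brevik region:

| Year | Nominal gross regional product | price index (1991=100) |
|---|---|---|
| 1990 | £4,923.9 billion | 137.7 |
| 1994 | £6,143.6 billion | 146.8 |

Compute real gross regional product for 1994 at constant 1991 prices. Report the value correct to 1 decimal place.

Real gross regional product = Nominal / (price index/100) = 6143.6 / 1.468 = 4185.01.

£4,185.0 billion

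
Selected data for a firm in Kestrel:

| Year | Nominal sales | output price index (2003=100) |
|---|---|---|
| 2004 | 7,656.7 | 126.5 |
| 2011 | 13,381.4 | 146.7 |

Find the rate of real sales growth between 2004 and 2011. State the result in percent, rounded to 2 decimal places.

50.70%

Deflate each year: 2004 → 7656.7/1.265 = 6052.73; 2011 → 13381.4/1.467 = 9121.61.
So real sales changed by 9121.61/6052.73 − 1 = 0.5070, i.e. 50.70%.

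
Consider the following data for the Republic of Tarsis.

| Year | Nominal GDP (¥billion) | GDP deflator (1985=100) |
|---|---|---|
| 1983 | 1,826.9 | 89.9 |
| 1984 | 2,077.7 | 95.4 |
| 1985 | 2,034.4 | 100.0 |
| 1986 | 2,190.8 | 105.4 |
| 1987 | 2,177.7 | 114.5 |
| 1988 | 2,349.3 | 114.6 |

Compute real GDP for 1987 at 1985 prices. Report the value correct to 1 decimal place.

Real GDP 1987 = 2177.7 / 1.145 = 1901.92.

¥1,901.9 billion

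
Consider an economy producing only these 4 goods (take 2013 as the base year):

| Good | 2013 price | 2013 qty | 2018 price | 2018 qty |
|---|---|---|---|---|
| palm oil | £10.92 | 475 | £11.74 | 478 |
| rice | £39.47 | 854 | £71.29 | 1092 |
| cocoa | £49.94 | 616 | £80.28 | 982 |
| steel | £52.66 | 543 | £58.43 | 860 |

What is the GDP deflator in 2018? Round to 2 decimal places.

Nominal GDP 2018 = 11.74·478 + 71.29·1092 + 80.28·982 + 58.43·860 = 212545.16.
Real GDP 2018 (at 2013 prices) = 10.92·478 + 39.47·1092 + 49.94·982 + 52.66·860 = 142649.68.
Deflator = Nominal/Real × 100 = 212545.16/142649.68 × 100 = 148.998.

149.00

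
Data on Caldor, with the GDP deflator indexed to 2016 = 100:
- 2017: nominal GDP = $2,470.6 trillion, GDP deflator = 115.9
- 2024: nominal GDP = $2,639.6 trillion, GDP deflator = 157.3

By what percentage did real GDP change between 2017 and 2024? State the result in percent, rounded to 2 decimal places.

-21.28%

Real GDP 2017 = 2470.6 / 1.159 = 2131.67.
Real GDP 2024 = 2639.6 / 1.573 = 1678.07.
Real growth = 1678.07 / 2131.67 − 1 = -0.2128.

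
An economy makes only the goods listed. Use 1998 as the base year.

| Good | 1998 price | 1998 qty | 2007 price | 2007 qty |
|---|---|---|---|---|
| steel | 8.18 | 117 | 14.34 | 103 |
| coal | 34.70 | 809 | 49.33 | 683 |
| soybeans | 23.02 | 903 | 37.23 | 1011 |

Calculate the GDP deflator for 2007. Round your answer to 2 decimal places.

152.27

Nominal GDP 2007 = 14.34·103 + 49.33·683 + 37.23·1011 = 72808.94.
Real GDP 2007 (at 1998 prices) = 8.18·103 + 34.70·683 + 23.02·1011 = 47815.86.
Deflator = Nominal/Real × 100 = 72808.94/47815.86 × 100 = 152.269.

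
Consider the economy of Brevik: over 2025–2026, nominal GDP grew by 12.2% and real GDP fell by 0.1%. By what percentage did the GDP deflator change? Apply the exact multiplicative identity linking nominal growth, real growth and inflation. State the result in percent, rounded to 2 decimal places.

12.31%

(1 + g_nom) = (1 + g_real)(1 + π), so π = 1.1220 / 0.9990 − 1 = 0.12312.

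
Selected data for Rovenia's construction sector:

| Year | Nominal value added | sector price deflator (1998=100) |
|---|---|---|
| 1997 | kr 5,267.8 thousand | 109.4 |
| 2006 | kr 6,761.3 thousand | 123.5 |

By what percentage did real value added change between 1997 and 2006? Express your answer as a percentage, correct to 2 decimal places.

13.70%

Deflate each year: 1997 → 5267.8/1.094 = 4815.17; 2006 → 6761.3/1.235 = 5474.74.
So real value added changed by 5474.74/4815.17 − 1 = 0.1370, i.e. 13.70%.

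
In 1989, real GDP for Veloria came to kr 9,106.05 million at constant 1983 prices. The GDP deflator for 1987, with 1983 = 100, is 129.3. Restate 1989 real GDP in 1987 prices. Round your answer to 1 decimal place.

kr 11,774.1 million

Real GDP in 1987 prices = Real GDP in 1983 prices × (P_1987/P_1983) = 9106.05 × 1.293 = 11774.12.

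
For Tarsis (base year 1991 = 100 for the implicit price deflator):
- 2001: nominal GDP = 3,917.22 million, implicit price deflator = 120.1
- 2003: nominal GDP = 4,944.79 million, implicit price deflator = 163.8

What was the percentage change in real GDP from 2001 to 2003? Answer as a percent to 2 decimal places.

-7.45%

Deflate each year: 2001 → 3917.22/1.201 = 3261.63; 2003 → 4944.79/1.638 = 3018.80.
So real GDP changed by 3018.80/3261.63 − 1 = -0.0745, i.e. -7.45%.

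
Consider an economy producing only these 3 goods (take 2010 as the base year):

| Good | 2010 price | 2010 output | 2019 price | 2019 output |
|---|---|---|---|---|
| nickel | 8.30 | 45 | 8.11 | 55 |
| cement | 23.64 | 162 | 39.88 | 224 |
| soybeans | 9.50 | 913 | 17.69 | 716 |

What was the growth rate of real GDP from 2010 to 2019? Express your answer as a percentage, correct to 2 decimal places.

-2.51%

Real GDP 2010 = Nominal GDP 2010 = 8.30·45 + 23.64·162 + 9.50·913 = 12876.68.
Real GDP 2019 (at 2010 prices) = 8.30·55 + 23.64·224 + 9.50·716 = 12553.86.
Real growth = 12553.86/12876.68 − 1 = -0.0251.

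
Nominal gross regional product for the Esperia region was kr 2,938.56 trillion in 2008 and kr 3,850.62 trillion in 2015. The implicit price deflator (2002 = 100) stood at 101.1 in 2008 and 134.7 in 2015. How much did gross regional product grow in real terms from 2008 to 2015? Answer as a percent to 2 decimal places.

-1.65%

Deflate each year: 2008 → 2938.56/1.011 = 2906.59; 2015 → 3850.62/1.347 = 2858.66.
So real gross regional product changed by 2858.66/2906.59 − 1 = -0.0165, i.e. -1.65%.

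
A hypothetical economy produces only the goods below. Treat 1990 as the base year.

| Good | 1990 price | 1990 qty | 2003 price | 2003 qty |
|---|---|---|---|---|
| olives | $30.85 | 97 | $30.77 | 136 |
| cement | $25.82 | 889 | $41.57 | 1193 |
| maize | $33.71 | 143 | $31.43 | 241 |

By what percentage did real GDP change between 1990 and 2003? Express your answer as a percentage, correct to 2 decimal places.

Real GDP 1990 = Nominal GDP 1990 = 30.85·97 + 25.82·889 + 33.71·143 = 30766.96.
Real GDP 2003 (at 1990 prices) = 30.85·136 + 25.82·1193 + 33.71·241 = 43122.97.
Real growth = 43122.97/30766.96 − 1 = 0.4016.

40.16%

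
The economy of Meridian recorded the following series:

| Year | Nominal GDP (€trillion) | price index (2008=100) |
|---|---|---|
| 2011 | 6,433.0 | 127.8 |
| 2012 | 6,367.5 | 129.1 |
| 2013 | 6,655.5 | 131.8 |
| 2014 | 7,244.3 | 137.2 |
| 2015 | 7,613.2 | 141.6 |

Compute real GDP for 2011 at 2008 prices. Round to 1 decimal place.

Real GDP 2011 = 6433.0 / 1.278 = 5033.65.

€5,033.6 trillion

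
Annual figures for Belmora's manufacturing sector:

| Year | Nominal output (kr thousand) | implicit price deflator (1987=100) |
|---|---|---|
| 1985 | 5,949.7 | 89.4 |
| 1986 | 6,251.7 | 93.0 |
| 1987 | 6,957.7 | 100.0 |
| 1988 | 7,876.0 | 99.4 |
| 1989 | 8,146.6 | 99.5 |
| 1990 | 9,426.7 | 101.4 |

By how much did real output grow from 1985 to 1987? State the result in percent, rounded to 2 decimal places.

Real output 1985 = 5949.7/0.894 = 6655.15.
Real output 1987 = 6957.7/1.000 = 6957.70.
Change = 6957.70/6655.15 − 1 = 0.0455.

4.55%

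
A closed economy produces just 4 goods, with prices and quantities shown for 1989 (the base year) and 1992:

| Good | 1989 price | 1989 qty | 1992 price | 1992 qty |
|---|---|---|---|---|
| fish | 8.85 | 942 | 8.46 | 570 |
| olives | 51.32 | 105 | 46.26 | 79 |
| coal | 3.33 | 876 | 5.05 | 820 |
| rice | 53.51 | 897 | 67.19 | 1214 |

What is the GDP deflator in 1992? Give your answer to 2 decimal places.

122.65

Nominal GDP 1992 = 8.46·570 + 46.26·79 + 5.05·820 + 67.19·1214 = 94186.40.
Real GDP 1992 (at 1989 prices) = 8.85·570 + 51.32·79 + 3.33·820 + 53.51·1214 = 76790.52.
Deflator = Nominal/Real × 100 = 94186.40/76790.52 × 100 = 122.654.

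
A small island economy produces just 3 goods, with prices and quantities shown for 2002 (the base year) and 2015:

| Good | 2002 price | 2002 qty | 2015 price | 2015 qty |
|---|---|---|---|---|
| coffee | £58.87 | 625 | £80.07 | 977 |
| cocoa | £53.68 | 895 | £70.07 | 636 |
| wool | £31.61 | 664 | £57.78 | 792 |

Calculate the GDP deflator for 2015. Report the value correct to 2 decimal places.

144.44

Nominal GDP 2015 = 80.07·977 + 70.07·636 + 57.78·792 = 168554.67.
Real GDP 2015 (at 2002 prices) = 58.87·977 + 53.68·636 + 31.61·792 = 116691.59.
Deflator = Nominal/Real × 100 = 168554.67/116691.59 × 100 = 144.445.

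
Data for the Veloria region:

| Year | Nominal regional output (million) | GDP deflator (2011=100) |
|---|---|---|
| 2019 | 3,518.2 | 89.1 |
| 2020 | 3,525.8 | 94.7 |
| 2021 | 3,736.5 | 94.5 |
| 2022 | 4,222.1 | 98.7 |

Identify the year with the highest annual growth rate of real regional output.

2020: real = 3525.8/0.947 = 3723.13; growth vs 2019 (3948.60) = -5.71%.
2021: real = 3736.5/0.945 = 3953.97; growth vs 2020 (3723.13) = 6.20%.
2022: real = 4222.1/0.987 = 4277.71; growth vs 2021 (3953.97) = 8.19%.

2022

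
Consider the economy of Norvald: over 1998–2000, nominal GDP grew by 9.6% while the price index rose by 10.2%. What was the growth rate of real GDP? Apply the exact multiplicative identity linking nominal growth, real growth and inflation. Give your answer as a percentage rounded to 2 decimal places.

(1 + g_nom) = (1 + g_real)(1 + π), so g_real = 1.0960 / 1.1020 − 1 = -0.00544.

-0.54%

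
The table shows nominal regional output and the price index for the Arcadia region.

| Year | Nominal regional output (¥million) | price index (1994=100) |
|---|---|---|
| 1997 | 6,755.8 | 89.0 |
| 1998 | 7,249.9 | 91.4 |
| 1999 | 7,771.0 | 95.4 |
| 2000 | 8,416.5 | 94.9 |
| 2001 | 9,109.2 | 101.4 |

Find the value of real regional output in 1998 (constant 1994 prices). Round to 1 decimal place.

Real regional output 1998 = 7249.9 / 0.914 = 7932.06.

¥7,932.1 million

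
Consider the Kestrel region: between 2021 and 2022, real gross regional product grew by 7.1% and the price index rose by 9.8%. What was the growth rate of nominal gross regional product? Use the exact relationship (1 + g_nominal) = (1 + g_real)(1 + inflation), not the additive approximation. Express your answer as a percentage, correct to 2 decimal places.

(1 + g_nom) = (1 + g_real)(1 + π) = 1.0710 × 1.0980 = 1.17596.

17.60%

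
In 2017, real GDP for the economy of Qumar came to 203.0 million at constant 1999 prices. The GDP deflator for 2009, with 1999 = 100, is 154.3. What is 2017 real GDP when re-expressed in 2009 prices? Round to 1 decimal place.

313.2 million

Real GDP in 2009 prices = Real GDP in 1999 prices × (P_2009/P_1999) = 203.0 × 1.543 = 313.23.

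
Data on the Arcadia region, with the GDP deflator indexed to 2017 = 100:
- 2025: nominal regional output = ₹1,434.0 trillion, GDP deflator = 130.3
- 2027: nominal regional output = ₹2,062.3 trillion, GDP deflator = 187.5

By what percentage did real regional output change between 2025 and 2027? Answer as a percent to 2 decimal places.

Real regional output 2025 = 1434.0 / 1.303 = 1100.54.
Real regional output 2027 = 2062.3 / 1.875 = 1099.89.
Real growth = 1099.89 / 1100.54 − 1 = -0.0006.

-0.06%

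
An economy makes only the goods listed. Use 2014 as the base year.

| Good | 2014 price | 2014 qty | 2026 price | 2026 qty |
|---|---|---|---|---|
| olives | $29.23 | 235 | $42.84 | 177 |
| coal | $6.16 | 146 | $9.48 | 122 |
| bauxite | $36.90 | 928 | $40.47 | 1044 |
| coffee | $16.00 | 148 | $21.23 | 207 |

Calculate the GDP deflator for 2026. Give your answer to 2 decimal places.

Nominal GDP 2026 = 42.84·177 + 9.48·122 + 40.47·1044 + 21.23·207 = 55384.53.
Real GDP 2026 (at 2014 prices) = 29.23·177 + 6.16·122 + 36.90·1044 + 16.00·207 = 47760.83.
Deflator = Nominal/Real × 100 = 55384.53/47760.83 × 100 = 115.962.

115.96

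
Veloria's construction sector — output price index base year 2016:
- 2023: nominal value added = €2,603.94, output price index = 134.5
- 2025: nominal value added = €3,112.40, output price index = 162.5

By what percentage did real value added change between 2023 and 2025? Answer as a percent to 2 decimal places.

Real value added 2023 = 2603.94 / 1.345 = 1936.01.
Real value added 2025 = 3112.40 / 1.625 = 1915.32.
Real growth = 1915.32 / 1936.01 − 1 = -0.0107.

-1.07%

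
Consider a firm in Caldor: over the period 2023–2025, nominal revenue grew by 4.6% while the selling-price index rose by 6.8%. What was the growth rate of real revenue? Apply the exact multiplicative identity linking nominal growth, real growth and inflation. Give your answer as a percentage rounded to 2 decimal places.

(1 + g_nom) = (1 + g_real)(1 + π), so g_real = 1.0460 / 1.0680 − 1 = -0.02060.

-2.06%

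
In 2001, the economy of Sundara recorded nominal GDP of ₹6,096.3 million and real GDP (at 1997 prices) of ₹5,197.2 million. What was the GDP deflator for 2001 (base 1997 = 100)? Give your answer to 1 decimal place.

GDP deflator = (Nominal / Real) × 100 = 6096.3 / 5197.2 × 100 = 117.30.

117.3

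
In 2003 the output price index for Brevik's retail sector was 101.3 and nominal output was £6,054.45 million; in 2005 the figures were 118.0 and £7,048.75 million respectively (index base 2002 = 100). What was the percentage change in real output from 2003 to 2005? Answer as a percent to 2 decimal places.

-0.05%

Real output 2003 = 6054.45 / 1.013 = 5976.75.
Real output 2005 = 7048.75 / 1.180 = 5973.52.
Real growth = 5973.52 / 5976.75 − 1 = -0.0005.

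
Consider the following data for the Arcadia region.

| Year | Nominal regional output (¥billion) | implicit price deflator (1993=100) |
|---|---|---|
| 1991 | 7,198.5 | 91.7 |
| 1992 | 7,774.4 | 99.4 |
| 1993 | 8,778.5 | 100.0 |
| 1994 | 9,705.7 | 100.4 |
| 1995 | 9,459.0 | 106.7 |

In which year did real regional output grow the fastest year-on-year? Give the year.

1993

1992: real = 7774.4/0.994 = 7821.33; growth vs 1991 (7850.05) = -0.37%.
1993: real = 8778.5/1.000 = 8778.50; growth vs 1992 (7821.33) = 12.24%.
1994: real = 9705.7/1.004 = 9667.03; growth vs 1993 (8778.50) = 10.12%.
1995: real = 9459.0/1.067 = 8865.04; growth vs 1994 (9667.03) = -8.30%.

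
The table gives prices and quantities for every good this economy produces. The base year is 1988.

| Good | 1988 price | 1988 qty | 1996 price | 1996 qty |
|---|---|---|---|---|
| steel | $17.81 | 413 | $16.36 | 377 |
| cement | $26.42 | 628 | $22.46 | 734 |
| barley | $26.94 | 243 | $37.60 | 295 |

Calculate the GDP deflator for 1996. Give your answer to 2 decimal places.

Nominal GDP 1996 = 16.36·377 + 22.46·734 + 37.60·295 = 33745.36.
Real GDP 1996 (at 1988 prices) = 17.81·377 + 26.42·734 + 26.94·295 = 34053.95.
Deflator = Nominal/Real × 100 = 33745.36/34053.95 × 100 = 99.094.

99.09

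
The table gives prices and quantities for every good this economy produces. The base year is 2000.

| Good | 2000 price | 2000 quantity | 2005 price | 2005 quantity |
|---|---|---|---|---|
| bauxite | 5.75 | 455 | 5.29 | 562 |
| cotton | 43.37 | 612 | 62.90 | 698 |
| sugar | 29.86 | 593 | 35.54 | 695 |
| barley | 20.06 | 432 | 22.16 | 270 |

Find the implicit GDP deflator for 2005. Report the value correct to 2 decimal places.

129.98

Nominal GDP 2005 = 5.29·562 + 62.90·698 + 35.54·695 + 22.16·270 = 77560.68.
Real GDP 2005 (at 2000 prices) = 5.75·562 + 43.37·698 + 29.86·695 + 20.06·270 = 59672.66.
Deflator = Nominal/Real × 100 = 77560.68/59672.66 × 100 = 129.977.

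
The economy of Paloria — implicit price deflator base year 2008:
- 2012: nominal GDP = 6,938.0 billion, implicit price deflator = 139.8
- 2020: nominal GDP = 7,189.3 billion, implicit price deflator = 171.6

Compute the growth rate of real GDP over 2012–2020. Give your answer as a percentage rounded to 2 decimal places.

Deflate each year: 2012 → 6938.0/1.398 = 4962.80; 2020 → 7189.3/1.716 = 4189.57.
So real GDP changed by 4189.57/4962.80 − 1 = -0.1558, i.e. -15.58%.

-15.58%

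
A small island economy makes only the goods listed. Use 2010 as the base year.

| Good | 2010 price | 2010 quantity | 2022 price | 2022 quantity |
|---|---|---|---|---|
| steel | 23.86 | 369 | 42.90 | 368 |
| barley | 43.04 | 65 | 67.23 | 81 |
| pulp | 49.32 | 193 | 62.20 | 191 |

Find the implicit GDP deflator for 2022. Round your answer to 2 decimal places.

152.69

Nominal GDP 2022 = 42.90·368 + 67.23·81 + 62.20·191 = 33113.03.
Real GDP 2022 (at 2010 prices) = 23.86·368 + 43.04·81 + 49.32·191 = 21686.84.
Deflator = Nominal/Real × 100 = 33113.03/21686.84 × 100 = 152.687.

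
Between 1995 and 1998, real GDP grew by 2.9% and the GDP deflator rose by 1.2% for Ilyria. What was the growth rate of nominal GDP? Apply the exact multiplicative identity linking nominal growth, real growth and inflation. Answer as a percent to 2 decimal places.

(1 + g_nom) = (1 + g_real)(1 + π) = 1.0290 × 1.0120 = 1.04135.

4.13%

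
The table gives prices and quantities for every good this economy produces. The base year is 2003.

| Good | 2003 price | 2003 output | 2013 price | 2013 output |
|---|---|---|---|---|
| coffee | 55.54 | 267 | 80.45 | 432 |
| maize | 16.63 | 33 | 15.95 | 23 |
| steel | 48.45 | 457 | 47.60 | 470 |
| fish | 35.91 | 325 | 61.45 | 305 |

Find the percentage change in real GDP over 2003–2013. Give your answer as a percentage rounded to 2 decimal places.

Real GDP 2003 = Nominal GDP 2003 = 55.54·267 + 16.63·33 + 48.45·457 + 35.91·325 = 49190.37.
Real GDP 2013 (at 2003 prices) = 55.54·432 + 16.63·23 + 48.45·470 + 35.91·305 = 58099.82.
Real growth = 58099.82/49190.37 − 1 = 0.1811.

18.11%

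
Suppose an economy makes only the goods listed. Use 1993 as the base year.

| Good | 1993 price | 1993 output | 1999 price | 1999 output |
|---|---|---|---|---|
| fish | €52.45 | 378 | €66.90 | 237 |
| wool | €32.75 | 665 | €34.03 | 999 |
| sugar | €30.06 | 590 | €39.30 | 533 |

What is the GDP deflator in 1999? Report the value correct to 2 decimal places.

Nominal GDP 1999 = 66.90·237 + 34.03·999 + 39.30·533 = 70798.17.
Real GDP 1999 (at 1993 prices) = 52.45·237 + 32.75·999 + 30.06·533 = 61169.88.
Deflator = Nominal/Real × 100 = 70798.17/61169.88 × 100 = 115.740.

115.74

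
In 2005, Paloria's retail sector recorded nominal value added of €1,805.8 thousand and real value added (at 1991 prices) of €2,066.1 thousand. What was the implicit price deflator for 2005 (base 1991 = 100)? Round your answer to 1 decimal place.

87.4

implicit price deflator = (Nominal / Real) × 100 = 1805.8 / 2066.1 × 100 = 87.40.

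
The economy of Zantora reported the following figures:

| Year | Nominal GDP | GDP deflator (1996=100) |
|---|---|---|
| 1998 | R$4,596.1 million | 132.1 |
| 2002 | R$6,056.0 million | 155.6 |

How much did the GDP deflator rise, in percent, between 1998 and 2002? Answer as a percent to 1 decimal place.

Price-level change = 155.6 / 132.1 − 1 = 0.1779.

17.8%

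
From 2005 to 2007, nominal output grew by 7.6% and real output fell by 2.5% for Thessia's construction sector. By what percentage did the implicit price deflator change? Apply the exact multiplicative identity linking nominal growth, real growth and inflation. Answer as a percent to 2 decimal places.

10.36%

(1 + g_nom) = (1 + g_real)(1 + π), so π = 1.0760 / 0.9750 − 1 = 0.10359.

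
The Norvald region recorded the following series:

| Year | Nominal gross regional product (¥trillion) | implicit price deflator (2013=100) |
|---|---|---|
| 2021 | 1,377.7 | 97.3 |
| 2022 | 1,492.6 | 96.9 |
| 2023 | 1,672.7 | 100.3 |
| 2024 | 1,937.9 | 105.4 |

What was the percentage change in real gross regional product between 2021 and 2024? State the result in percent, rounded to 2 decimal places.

Real gross regional product 2021 = 1377.7/0.973 = 1415.93.
Real gross regional product 2024 = 1937.9/1.054 = 1838.61.
Change = 1838.61/1415.93 − 1 = 0.2985.

29.85%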